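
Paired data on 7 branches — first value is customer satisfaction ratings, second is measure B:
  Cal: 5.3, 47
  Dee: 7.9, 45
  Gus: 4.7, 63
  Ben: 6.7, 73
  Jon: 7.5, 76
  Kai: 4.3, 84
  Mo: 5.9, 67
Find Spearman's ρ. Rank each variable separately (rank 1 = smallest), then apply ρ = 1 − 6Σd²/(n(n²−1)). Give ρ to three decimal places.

Ranks of variable 1: 3, 7, 2, 5, 6, 1, 4
Ranks of variable 2: 2, 1, 3, 5, 6, 7, 4
d = r₁ − r₂: 1, 6, -1, 0, 0, -6, 0
d²: 1, 36, 1, 0, 0, 36, 0; Σd² = 74
ρ = 1 − 6·74/(7·48) = 1 − 444/336 = -0.321

-0.321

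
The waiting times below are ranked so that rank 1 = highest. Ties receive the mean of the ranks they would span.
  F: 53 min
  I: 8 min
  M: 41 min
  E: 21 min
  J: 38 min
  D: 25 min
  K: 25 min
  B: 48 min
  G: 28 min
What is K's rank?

Sorted (descending): 53, 48, 41, 38, 28, 25, 25, 21, 8
The 2 values of 25 occupy positions 6–7 → average rank (6+7)/2 = 6.5.
K has value 25 min → rank 6.5.

6.5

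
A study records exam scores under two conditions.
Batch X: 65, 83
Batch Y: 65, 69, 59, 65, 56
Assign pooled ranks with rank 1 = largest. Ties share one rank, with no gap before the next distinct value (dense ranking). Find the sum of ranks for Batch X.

Sorted (descending): 83, 69, 65, 65, 65, 59, 56
The 3 values of 65 share dense rank 3.
Remaining distinct values take the next consecutive integers.
Batch X values → pooled ranks: 65→3, 83→1
Rank sum = 3 + 1 = 4

4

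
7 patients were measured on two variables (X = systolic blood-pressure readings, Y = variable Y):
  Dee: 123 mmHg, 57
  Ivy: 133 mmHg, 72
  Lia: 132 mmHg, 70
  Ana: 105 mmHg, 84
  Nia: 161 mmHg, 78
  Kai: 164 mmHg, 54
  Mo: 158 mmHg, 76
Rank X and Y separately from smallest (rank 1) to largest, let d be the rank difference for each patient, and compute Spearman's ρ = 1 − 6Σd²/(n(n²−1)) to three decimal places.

Ranks of variable 1: 2, 4, 3, 1, 6, 7, 5
Ranks of variable 2: 2, 4, 3, 7, 6, 1, 5
d = r₁ − r₂: 0, 0, 0, -6, 0, 6, 0
d²: 0, 0, 0, 36, 0, 36, 0; Σd² = 72
ρ = 1 − 6·72/(7·48) = 1 − 432/336 = -0.286

-0.286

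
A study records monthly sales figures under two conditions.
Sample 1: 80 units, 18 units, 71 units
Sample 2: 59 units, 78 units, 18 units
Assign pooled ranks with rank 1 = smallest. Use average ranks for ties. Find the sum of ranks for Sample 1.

Sorted (ascending): 18, 18, 59, 71, 78, 80
The 2 values of 18 occupy positions 1–2 → average rank (1+2)/2 = 1.5.
Sample 1 values → pooled ranks: 80→6, 18→1.5, 71→4
Rank sum = 6 + 1.5 + 4 = 11.5

11.5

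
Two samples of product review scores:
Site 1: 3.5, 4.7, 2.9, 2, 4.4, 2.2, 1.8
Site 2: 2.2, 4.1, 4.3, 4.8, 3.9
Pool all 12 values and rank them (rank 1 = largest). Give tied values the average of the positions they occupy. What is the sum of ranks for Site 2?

25.5

Sorted (descending): 4.8, 4.7, 4.4, 4.3, 4.1, 3.9, 3.5, 2.9, 2.2, 2.2, 2, 1.8
The 2 values of 2.2 occupy positions 9–10 → average rank (9+10)/2 = 9.5.
Site 2 values → pooled ranks: 2.2→9.5, 4.1→5, 4.3→4, 4.8→1, 3.9→6
Rank sum = 9.5 + 5 + 4 + 1 + 6 = 25.5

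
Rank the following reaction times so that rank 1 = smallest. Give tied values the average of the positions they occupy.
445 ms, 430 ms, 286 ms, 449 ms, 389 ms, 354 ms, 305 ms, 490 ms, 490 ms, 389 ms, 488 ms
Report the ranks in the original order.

7, 6, 1, 8, 4.5, 3, 2, 10.5, 10.5, 4.5, 9

Sorted (ascending): 286, 305, 354, 389, 389, 430, 445, 449, 488, 490, 490
The 2 values of 389 occupy positions 4–5 → average rank (4+5)/2 = 4.5.
The 2 values of 490 occupy positions 10–11 → average rank (10+11)/2 = 10.5.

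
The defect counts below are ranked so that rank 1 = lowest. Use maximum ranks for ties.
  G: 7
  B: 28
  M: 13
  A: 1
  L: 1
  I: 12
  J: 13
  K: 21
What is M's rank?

6

Sorted (ascending): 1, 1, 7, 12, 13, 13, 21, 28
The 2 values of 1 occupy positions 1–2 → each gets rank 2.
The 2 values of 13 occupy positions 5–6 → each gets rank 6.
M has value 13 → rank 6.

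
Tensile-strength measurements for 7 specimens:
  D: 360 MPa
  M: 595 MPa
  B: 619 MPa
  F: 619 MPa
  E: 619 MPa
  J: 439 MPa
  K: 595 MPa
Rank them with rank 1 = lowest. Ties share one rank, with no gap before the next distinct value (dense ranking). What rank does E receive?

Sorted (ascending): 360, 439, 595, 595, 619, 619, 619
The 2 values of 595 share dense rank 3.
The 3 values of 619 share dense rank 4.
Remaining distinct values take the next consecutive integers.
E has value 619 MPa → rank 4.

4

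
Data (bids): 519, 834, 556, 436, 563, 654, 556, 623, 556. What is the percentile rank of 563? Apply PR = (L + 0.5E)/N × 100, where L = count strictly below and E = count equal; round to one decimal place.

N = 9.
Strictly below 563: 5. Equal to 563: 1.
PR = (5 + 0.5·1)/9 × 100 = 61.1

61.1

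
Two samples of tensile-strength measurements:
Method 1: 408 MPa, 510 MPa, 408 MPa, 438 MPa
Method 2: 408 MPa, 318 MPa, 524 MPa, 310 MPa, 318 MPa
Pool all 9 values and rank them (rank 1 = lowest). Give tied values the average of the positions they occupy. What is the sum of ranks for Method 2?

20

Sorted (ascending): 310, 318, 318, 408, 408, 408, 438, 510, 524
The 2 values of 318 occupy positions 2–3 → average rank (2+3)/2 = 2.5.
The 3 values of 408 occupy positions 4–6 → average rank 5.
Method 2 values → pooled ranks: 408→5, 318→2.5, 524→9, 310→1, 318→2.5
Rank sum = 5 + 2.5 + 9 + 1 + 2.5 = 20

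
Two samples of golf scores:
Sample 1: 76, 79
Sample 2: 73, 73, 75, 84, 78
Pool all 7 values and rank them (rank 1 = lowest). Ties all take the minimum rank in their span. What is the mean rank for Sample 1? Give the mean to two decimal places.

Sorted (ascending): 73, 73, 75, 76, 78, 79, 84
The 2 values of 73 occupy positions 1–2 → each gets rank 1.
Sample 1 values → pooled ranks: 76→4, 79→6
Mean rank = (4 + 6) / 2 = 5.00

5.00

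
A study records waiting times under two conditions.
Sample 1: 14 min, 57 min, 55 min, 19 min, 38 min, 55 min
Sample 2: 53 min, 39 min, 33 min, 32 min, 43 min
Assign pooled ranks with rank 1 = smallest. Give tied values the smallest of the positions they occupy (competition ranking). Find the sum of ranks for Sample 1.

37

Sorted (ascending): 14, 19, 32, 33, 38, 39, 43, 53, 55, 55, 57
The 2 values of 55 occupy positions 9–10 → each gets rank 9.
Sample 1 values → pooled ranks: 14→1, 57→11, 55→9, 19→2, 38→5, 55→9
Rank sum = 1 + 11 + 9 + 2 + 5 + 9 = 37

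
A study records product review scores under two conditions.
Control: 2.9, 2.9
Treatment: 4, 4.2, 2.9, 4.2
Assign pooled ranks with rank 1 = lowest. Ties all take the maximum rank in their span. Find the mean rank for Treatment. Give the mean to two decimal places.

Sorted (ascending): 2.9, 2.9, 2.9, 4, 4.2, 4.2
The 3 values of 2.9 occupy positions 1–3 → each gets rank 3.
The 2 values of 4.2 occupy positions 5–6 → each gets rank 6.
Treatment values → pooled ranks: 4→4, 4.2→6, 2.9→3, 4.2→6
Mean rank = (4 + 6 + 3 + 6) / 4 = 4.75

4.75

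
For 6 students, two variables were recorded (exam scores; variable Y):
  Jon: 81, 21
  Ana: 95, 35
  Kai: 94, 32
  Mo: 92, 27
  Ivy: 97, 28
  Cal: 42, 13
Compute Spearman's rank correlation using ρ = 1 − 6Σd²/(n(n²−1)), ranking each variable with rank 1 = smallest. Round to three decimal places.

Ranks of variable 1: 2, 5, 4, 3, 6, 1
Ranks of variable 2: 2, 6, 5, 3, 4, 1
d = r₁ − r₂: 0, -1, -1, 0, 2, 0
d²: 0, 1, 1, 0, 4, 0; Σd² = 6
ρ = 1 − 6·6/(6·35) = 1 − 36/210 = 0.829

0.829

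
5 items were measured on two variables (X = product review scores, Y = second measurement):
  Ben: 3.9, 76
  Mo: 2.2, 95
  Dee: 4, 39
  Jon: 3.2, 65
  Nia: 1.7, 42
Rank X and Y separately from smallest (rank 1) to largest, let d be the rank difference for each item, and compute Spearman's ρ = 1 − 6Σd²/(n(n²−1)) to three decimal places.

Ranks of variable 1: 4, 2, 5, 3, 1
Ranks of variable 2: 4, 5, 1, 3, 2
d = r₁ − r₂: 0, -3, 4, 0, -1
d²: 0, 9, 16, 0, 1; Σd² = 26
ρ = 1 − 6·26/(5·24) = 1 − 156/120 = -0.300

-0.300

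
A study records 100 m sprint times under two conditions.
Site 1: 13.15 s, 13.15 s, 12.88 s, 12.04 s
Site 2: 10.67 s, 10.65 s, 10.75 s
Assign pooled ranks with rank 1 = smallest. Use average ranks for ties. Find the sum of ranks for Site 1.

Sorted (ascending): 10.65, 10.67, 10.75, 12.04, 12.88, 13.15, 13.15
The 2 values of 13.15 occupy positions 6–7 → average rank (6+7)/2 = 6.5.
Site 1 values → pooled ranks: 13.15→6.5, 13.15→6.5, 12.88→5, 12.04→4
Rank sum = 6.5 + 6.5 + 5 + 4 = 22

22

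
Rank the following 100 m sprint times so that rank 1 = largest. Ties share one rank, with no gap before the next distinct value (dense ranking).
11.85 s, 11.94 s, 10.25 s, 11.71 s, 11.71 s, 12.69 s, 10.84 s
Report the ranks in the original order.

3, 2, 6, 4, 4, 1, 5

Sorted (descending): 12.69, 11.94, 11.85, 11.71, 11.71, 10.84, 10.25
The 2 values of 11.71 share dense rank 4.
Remaining distinct values take the next consecutive integers.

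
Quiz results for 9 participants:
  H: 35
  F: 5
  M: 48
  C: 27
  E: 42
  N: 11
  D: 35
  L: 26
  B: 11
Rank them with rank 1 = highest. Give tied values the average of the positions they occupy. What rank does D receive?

Sorted (descending): 48, 42, 35, 35, 27, 26, 11, 11, 5
The 2 values of 35 occupy positions 3–4 → average rank (3+4)/2 = 3.5.
The 2 values of 11 occupy positions 7–8 → average rank (7+8)/2 = 7.5.
D has value 35 → rank 3.5.

3.5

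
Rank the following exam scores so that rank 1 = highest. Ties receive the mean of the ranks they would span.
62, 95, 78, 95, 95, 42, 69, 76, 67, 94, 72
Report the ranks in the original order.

10, 2, 5, 2, 2, 11, 8, 6, 9, 4, 7

Sorted (descending): 95, 95, 95, 94, 78, 76, 72, 69, 67, 62, 42
The 3 values of 95 occupy positions 1–3 → average rank 2.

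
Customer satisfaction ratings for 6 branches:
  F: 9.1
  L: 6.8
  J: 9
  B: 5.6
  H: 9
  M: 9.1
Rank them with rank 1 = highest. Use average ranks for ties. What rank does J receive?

3.5

Sorted (descending): 9.1, 9.1, 9, 9, 6.8, 5.6
The 2 values of 9.1 occupy positions 1–2 → average rank (1+2)/2 = 1.5.
The 2 values of 9 occupy positions 3–4 → average rank (3+4)/2 = 3.5.
J has value 9 → rank 3.5.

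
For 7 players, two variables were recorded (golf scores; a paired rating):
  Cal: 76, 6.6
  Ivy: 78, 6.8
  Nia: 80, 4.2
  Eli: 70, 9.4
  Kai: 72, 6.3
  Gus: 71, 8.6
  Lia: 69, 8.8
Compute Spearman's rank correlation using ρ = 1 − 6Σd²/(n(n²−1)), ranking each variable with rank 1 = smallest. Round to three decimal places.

Ranks of variable 1: 5, 6, 7, 2, 4, 3, 1
Ranks of variable 2: 3, 4, 1, 7, 2, 5, 6
d = r₁ − r₂: 2, 2, 6, -5, 2, -2, -5
d²: 4, 4, 36, 25, 4, 4, 25; Σd² = 102
ρ = 1 − 6·102/(7·48) = 1 − 612/336 = -0.821

-0.821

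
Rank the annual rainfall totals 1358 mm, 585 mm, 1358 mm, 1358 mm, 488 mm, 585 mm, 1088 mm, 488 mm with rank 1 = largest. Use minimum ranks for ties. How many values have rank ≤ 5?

Sorted (descending): 1358, 1358, 1358, 1088, 585, 585, 488, 488
The 3 values of 1358 occupy positions 1–3 → each gets rank 1.
The 2 values of 585 occupy positions 5–6 → each gets rank 5.
The 2 values of 488 occupy positions 7–8 → each gets rank 7.
Ranks ≤ 5: {1, 1, 1, 4, 5, 5} → 6 values.

6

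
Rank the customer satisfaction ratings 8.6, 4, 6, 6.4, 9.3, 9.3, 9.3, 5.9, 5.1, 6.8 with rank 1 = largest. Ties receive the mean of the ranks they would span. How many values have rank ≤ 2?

3

Sorted (descending): 9.3, 9.3, 9.3, 8.6, 6.8, 6.4, 6, 5.9, 5.1, 4
The 3 values of 9.3 occupy positions 1–3 → average rank 2.
Ranks ≤ 2: {2, 2, 2} → 3 values.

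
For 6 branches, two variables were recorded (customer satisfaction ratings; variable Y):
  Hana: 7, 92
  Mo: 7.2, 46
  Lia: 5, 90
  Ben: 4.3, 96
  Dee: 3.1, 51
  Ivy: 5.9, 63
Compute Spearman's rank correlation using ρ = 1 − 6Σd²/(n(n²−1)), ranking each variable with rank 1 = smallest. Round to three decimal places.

-0.257

Ranks of variable 1: 5, 6, 3, 2, 1, 4
Ranks of variable 2: 5, 1, 4, 6, 2, 3
d = r₁ − r₂: 0, 5, -1, -4, -1, 1
d²: 0, 25, 1, 16, 1, 1; Σd² = 44
ρ = 1 − 6·44/(6·35) = 1 − 264/210 = -0.257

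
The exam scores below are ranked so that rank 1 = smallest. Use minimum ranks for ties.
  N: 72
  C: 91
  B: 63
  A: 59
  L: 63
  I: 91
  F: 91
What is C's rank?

5

Sorted (ascending): 59, 63, 63, 72, 91, 91, 91
The 2 values of 63 occupy positions 2–3 → each gets rank 2.
The 3 values of 91 occupy positions 5–7 → each gets rank 5.
C has value 91 → rank 5.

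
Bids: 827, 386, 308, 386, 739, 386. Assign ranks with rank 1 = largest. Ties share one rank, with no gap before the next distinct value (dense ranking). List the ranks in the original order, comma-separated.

1, 3, 4, 3, 2, 3

Sorted (descending): 827, 739, 386, 386, 386, 308
The 3 values of 386 share dense rank 3.
Remaining distinct values take the next consecutive integers.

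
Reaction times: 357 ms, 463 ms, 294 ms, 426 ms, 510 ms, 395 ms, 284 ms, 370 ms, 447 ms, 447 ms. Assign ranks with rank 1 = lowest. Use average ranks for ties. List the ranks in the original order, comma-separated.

3, 9, 2, 6, 10, 5, 1, 4, 7.5, 7.5

Sorted (ascending): 284, 294, 357, 370, 395, 426, 447, 447, 463, 510
The 2 values of 447 occupy positions 7–8 → average rank (7+8)/2 = 7.5.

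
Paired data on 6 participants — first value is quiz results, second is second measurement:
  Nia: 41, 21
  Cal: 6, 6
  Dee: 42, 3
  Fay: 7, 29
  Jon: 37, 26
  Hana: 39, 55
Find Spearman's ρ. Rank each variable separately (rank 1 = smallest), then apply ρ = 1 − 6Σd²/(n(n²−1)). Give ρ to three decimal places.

Ranks of variable 1: 5, 1, 6, 2, 3, 4
Ranks of variable 2: 3, 2, 1, 5, 4, 6
d = r₁ − r₂: 2, -1, 5, -3, -1, -2
d²: 4, 1, 25, 9, 1, 4; Σd² = 44
ρ = 1 − 6·44/(6·35) = 1 − 264/210 = -0.257

-0.257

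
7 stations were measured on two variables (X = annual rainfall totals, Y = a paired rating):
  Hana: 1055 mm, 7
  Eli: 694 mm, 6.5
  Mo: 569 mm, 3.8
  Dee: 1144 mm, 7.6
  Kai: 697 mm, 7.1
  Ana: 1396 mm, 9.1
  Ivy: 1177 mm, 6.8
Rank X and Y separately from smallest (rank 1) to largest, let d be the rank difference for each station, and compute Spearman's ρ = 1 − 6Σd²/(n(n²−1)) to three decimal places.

0.750

Ranks of variable 1: 4, 2, 1, 5, 3, 7, 6
Ranks of variable 2: 4, 2, 1, 6, 5, 7, 3
d = r₁ − r₂: 0, 0, 0, -1, -2, 0, 3
d²: 0, 0, 0, 1, 4, 0, 9; Σd² = 14
ρ = 1 − 6·14/(7·48) = 1 − 84/336 = 0.750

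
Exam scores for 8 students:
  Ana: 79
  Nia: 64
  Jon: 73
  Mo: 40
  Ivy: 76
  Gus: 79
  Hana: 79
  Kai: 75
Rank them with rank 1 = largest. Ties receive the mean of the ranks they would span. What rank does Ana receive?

Sorted (descending): 79, 79, 79, 76, 75, 73, 64, 40
The 3 values of 79 occupy positions 1–3 → average rank 2.
Ana has value 79 → rank 2.

2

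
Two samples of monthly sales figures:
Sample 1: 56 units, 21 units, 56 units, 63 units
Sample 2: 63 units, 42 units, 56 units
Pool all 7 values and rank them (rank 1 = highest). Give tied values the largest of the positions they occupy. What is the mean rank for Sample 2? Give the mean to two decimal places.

Sorted (descending): 63, 63, 56, 56, 56, 42, 21
The 2 values of 63 occupy positions 1–2 → each gets rank 2.
The 3 values of 56 occupy positions 3–5 → each gets rank 5.
Sample 2 values → pooled ranks: 63→2, 42→6, 56→5
Mean rank = (2 + 6 + 5) / 3 = 4.33

4.33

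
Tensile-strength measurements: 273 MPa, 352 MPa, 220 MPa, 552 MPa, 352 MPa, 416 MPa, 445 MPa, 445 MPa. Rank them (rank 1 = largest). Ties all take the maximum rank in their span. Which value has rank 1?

Sorted (descending): 552, 445, 445, 416, 352, 352, 273, 220
The 2 values of 445 occupy positions 2–3 → each gets rank 3.
The 2 values of 352 occupy positions 5–6 → each gets rank 6.
Rank 1 → value 552.

552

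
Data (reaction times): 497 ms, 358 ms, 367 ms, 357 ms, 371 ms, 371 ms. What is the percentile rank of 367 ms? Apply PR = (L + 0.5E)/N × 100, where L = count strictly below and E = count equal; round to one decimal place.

N = 6.
Strictly below 367: 2. Equal to 367: 1.
PR = (2 + 0.5·1)/6 × 100 = 41.7

41.7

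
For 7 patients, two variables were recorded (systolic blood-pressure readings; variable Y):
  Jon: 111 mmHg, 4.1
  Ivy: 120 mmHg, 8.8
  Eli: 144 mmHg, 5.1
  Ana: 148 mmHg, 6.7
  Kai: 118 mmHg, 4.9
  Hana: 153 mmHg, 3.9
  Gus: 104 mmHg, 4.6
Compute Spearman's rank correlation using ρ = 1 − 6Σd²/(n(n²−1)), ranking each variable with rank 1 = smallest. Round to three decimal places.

0.107

Ranks of variable 1: 2, 4, 5, 6, 3, 7, 1
Ranks of variable 2: 2, 7, 5, 6, 4, 1, 3
d = r₁ − r₂: 0, -3, 0, 0, -1, 6, -2
d²: 0, 9, 0, 0, 1, 36, 4; Σd² = 50
ρ = 1 − 6·50/(7·48) = 1 − 300/336 = 0.107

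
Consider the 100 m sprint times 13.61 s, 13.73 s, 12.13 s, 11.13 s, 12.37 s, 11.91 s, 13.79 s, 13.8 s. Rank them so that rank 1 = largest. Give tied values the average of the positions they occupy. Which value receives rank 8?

Sorted (descending): 13.8, 13.79, 13.73, 13.61, 12.37, 12.13, 11.91, 11.13
No ties — each value takes its position as its rank.
Rank 8 → value 11.13.

11.13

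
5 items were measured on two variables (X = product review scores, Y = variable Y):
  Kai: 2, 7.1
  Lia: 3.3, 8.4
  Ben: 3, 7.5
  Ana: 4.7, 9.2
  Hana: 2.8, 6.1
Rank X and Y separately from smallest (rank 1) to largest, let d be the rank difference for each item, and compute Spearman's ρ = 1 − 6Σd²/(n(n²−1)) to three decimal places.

0.900

Ranks of variable 1: 1, 4, 3, 5, 2
Ranks of variable 2: 2, 4, 3, 5, 1
d = r₁ − r₂: -1, 0, 0, 0, 1
d²: 1, 0, 0, 0, 1; Σd² = 2
ρ = 1 − 6·2/(5·24) = 1 − 12/120 = 0.900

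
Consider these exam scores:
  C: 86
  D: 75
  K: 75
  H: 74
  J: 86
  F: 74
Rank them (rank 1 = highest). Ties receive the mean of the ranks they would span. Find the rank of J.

Sorted (descending): 86, 86, 75, 75, 74, 74
The 2 values of 86 occupy positions 1–2 → average rank (1+2)/2 = 1.5.
The 2 values of 75 occupy positions 3–4 → average rank (3+4)/2 = 3.5.
The 2 values of 74 occupy positions 5–6 → average rank (5+6)/2 = 5.5.
J has value 86 → rank 1.5.

1.5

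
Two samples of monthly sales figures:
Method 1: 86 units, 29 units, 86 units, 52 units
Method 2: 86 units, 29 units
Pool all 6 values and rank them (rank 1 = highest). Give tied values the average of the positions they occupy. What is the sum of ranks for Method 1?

Sorted (descending): 86, 86, 86, 52, 29, 29
The 3 values of 86 occupy positions 1–3 → average rank 2.
The 2 values of 29 occupy positions 5–6 → average rank (5+6)/2 = 5.5.
Method 1 values → pooled ranks: 86→2, 29→5.5, 86→2, 52→4
Rank sum = 2 + 5.5 + 2 + 4 = 13.5

13.5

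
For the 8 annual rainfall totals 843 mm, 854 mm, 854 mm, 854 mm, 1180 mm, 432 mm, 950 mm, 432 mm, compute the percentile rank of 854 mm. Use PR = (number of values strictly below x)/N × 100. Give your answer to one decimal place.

37.5

N = 8.
Strictly below 854: 3. Equal to 854: 3.
PR = 3/8 × 100 = 37.5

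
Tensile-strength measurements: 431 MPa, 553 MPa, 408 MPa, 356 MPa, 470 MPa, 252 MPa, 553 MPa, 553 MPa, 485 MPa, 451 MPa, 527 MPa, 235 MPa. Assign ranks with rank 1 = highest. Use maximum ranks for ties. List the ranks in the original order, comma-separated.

8, 3, 9, 10, 6, 11, 3, 3, 5, 7, 4, 12

Sorted (descending): 553, 553, 553, 527, 485, 470, 451, 431, 408, 356, 252, 235
The 3 values of 553 occupy positions 1–3 → each gets rank 3.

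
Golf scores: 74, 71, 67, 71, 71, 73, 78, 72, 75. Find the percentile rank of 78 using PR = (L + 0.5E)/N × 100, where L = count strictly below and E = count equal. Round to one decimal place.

94.4

N = 9.
Strictly below 78: 8. Equal to 78: 1.
PR = (8 + 0.5·1)/9 × 100 = 94.4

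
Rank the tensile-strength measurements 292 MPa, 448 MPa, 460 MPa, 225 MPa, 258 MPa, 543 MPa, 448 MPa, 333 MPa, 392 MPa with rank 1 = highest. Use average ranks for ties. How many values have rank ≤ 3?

Sorted (descending): 543, 460, 448, 448, 392, 333, 292, 258, 225
The 2 values of 448 occupy positions 3–4 → average rank (3+4)/2 = 3.5.
Ranks ≤ 3: {1, 2} → 2 values.

2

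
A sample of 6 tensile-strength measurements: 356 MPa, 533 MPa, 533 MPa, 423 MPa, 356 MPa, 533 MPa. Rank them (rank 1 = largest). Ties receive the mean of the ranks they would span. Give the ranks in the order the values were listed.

Sorted (descending): 533, 533, 533, 423, 356, 356
The 3 values of 533 occupy positions 1–3 → average rank 2.
The 2 values of 356 occupy positions 5–6 → average rank (5+6)/2 = 5.5.

5.5, 2, 2, 4, 5.5, 2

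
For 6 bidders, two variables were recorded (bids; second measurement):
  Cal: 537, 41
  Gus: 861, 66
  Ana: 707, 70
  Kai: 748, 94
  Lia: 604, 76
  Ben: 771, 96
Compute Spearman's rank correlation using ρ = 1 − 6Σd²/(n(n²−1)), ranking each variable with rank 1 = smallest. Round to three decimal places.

0.371

Ranks of variable 1: 1, 6, 3, 4, 2, 5
Ranks of variable 2: 1, 2, 3, 5, 4, 6
d = r₁ − r₂: 0, 4, 0, -1, -2, -1
d²: 0, 16, 0, 1, 4, 1; Σd² = 22
ρ = 1 − 6·22/(6·35) = 1 − 132/210 = 0.371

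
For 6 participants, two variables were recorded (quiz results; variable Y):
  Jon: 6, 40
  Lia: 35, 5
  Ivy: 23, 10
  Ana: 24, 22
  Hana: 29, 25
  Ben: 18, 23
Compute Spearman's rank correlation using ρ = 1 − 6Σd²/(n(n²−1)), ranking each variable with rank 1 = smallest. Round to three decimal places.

Ranks of variable 1: 1, 6, 3, 4, 5, 2
Ranks of variable 2: 6, 1, 2, 3, 5, 4
d = r₁ − r₂: -5, 5, 1, 1, 0, -2
d²: 25, 25, 1, 1, 0, 4; Σd² = 56
ρ = 1 − 6·56/(6·35) = 1 − 336/210 = -0.600

-0.600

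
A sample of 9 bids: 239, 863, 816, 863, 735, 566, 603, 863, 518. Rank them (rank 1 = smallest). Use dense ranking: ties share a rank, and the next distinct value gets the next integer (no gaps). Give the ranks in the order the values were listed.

Sorted (ascending): 239, 518, 566, 603, 735, 816, 863, 863, 863
The 3 values of 863 share dense rank 7.
Remaining distinct values take the next consecutive integers.

1, 7, 6, 7, 5, 3, 4, 7, 2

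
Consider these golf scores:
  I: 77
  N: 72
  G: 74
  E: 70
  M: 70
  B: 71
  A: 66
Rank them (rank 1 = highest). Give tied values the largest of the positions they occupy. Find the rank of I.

1

Sorted (descending): 77, 74, 72, 71, 70, 70, 66
The 2 values of 70 occupy positions 5–6 → each gets rank 6.
I has value 77 → rank 1.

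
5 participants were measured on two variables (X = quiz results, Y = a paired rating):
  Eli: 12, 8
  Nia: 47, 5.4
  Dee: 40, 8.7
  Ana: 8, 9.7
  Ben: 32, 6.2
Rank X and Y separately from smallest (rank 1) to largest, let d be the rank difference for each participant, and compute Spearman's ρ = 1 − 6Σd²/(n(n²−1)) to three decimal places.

-0.700

Ranks of variable 1: 2, 5, 4, 1, 3
Ranks of variable 2: 3, 1, 4, 5, 2
d = r₁ − r₂: -1, 4, 0, -4, 1
d²: 1, 16, 0, 16, 1; Σd² = 34
ρ = 1 − 6·34/(5·24) = 1 − 204/120 = -0.700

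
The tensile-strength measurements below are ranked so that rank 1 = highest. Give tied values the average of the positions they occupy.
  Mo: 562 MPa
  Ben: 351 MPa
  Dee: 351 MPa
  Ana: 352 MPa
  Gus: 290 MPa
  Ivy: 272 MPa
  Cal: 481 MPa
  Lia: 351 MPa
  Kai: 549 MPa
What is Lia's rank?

6

Sorted (descending): 562, 549, 481, 352, 351, 351, 351, 290, 272
The 3 values of 351 occupy positions 5–7 → average rank 6.
Lia has value 351 MPa → rank 6.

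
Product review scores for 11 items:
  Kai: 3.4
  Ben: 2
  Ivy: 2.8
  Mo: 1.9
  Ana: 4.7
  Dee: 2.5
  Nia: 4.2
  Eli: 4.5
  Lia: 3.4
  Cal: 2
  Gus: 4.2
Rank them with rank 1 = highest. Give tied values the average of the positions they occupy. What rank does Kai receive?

5.5

Sorted (descending): 4.7, 4.5, 4.2, 4.2, 3.4, 3.4, 2.8, 2.5, 2, 2, 1.9
The 2 values of 4.2 occupy positions 3–4 → average rank (3+4)/2 = 3.5.
The 2 values of 3.4 occupy positions 5–6 → average rank (5+6)/2 = 5.5.
The 2 values of 2 occupy positions 9–10 → average rank (9+10)/2 = 9.5.
Kai has value 3.4 → rank 5.5.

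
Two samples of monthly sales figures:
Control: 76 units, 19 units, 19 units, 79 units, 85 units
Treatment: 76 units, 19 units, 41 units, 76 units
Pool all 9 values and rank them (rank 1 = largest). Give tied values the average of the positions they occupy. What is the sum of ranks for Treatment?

Sorted (descending): 85, 79, 76, 76, 76, 41, 19, 19, 19
The 3 values of 76 occupy positions 3–5 → average rank 4.
The 3 values of 19 occupy positions 7–9 → average rank 8.
Treatment values → pooled ranks: 76→4, 19→8, 41→6, 76→4
Rank sum = 4 + 8 + 6 + 4 = 22

22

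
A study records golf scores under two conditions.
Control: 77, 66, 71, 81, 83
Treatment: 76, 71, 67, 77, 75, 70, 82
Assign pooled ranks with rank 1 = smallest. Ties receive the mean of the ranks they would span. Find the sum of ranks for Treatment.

42

Sorted (ascending): 66, 67, 70, 71, 71, 75, 76, 77, 77, 81, 82, 83
The 2 values of 71 occupy positions 4–5 → average rank (4+5)/2 = 4.5.
The 2 values of 77 occupy positions 8–9 → average rank (8+9)/2 = 8.5.
Treatment values → pooled ranks: 76→7, 71→4.5, 67→2, 77→8.5, 75→6, 70→3, 82→11
Rank sum = 7 + 4.5 + 2 + 8.5 + 6 + 3 + 11 = 42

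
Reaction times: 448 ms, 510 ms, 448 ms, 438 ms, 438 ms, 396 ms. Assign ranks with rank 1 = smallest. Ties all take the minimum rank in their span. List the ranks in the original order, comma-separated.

Sorted (ascending): 396, 438, 438, 448, 448, 510
The 2 values of 438 occupy positions 2–3 → each gets rank 2.
The 2 values of 448 occupy positions 4–5 → each gets rank 4.

4, 6, 4, 2, 2, 1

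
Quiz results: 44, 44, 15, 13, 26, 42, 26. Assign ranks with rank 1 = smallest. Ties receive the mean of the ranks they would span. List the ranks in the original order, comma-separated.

6.5, 6.5, 2, 1, 3.5, 5, 3.5

Sorted (ascending): 13, 15, 26, 26, 42, 44, 44
The 2 values of 26 occupy positions 3–4 → average rank (3+4)/2 = 3.5.
The 2 values of 44 occupy positions 6–7 → average rank (6+7)/2 = 6.5.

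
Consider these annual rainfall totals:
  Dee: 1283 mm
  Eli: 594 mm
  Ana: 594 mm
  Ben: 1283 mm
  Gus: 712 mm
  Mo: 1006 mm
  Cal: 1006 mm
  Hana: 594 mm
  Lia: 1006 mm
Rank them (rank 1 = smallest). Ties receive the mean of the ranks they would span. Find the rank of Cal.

6

Sorted (ascending): 594, 594, 594, 712, 1006, 1006, 1006, 1283, 1283
The 3 values of 594 occupy positions 1–3 → average rank 2.
The 3 values of 1006 occupy positions 5–7 → average rank 6.
The 2 values of 1283 occupy positions 8–9 → average rank (8+9)/2 = 8.5.
Cal has value 1006 mm → rank 6.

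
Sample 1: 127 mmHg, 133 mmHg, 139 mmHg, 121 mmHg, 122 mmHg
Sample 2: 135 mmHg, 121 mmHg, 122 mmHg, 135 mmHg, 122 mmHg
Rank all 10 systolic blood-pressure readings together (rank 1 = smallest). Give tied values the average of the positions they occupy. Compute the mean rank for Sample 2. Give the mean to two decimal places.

Sorted (ascending): 121, 121, 122, 122, 122, 127, 133, 135, 135, 139
The 2 values of 121 occupy positions 1–2 → average rank (1+2)/2 = 1.5.
The 3 values of 122 occupy positions 3–5 → average rank 4.
The 2 values of 135 occupy positions 8–9 → average rank (8+9)/2 = 8.5.
Sample 2 values → pooled ranks: 135→8.5, 121→1.5, 122→4, 135→8.5, 122→4
Mean rank = (8.5 + 1.5 + 4 + 8.5 + 4) / 5 = 5.30

5.30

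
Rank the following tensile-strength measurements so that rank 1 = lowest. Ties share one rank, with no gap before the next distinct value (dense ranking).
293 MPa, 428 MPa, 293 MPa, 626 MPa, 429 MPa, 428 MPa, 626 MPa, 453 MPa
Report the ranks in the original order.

Sorted (ascending): 293, 293, 428, 428, 429, 453, 626, 626
The 2 values of 293 share dense rank 1.
The 2 values of 428 share dense rank 2.
The 2 values of 626 share dense rank 5.
Remaining distinct values take the next consecutive integers.

1, 2, 1, 5, 3, 2, 5, 4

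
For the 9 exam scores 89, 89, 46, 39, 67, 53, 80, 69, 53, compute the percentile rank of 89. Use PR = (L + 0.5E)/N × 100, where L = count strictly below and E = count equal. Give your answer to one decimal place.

N = 9.
Strictly below 89: 7. Equal to 89: 2.
PR = (7 + 0.5·2)/9 × 100 = 88.9

88.9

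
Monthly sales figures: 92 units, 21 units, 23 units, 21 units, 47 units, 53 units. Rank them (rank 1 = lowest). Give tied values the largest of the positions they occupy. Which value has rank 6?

Sorted (ascending): 21, 21, 23, 47, 53, 92
The 2 values of 21 occupy positions 1–2 → each gets rank 2.
Rank 6 → value 92.

92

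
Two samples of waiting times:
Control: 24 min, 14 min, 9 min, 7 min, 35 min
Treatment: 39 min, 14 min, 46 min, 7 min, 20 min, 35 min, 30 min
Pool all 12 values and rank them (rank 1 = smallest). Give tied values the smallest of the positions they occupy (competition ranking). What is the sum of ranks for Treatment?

Sorted (ascending): 7, 7, 9, 14, 14, 20, 24, 30, 35, 35, 39, 46
The 2 values of 7 occupy positions 1–2 → each gets rank 1.
The 2 values of 14 occupy positions 4–5 → each gets rank 4.
The 2 values of 35 occupy positions 9–10 → each gets rank 9.
Treatment values → pooled ranks: 39→11, 14→4, 46→12, 7→1, 20→6, 35→9, 30→8
Rank sum = 11 + 4 + 12 + 1 + 6 + 9 + 8 = 51

51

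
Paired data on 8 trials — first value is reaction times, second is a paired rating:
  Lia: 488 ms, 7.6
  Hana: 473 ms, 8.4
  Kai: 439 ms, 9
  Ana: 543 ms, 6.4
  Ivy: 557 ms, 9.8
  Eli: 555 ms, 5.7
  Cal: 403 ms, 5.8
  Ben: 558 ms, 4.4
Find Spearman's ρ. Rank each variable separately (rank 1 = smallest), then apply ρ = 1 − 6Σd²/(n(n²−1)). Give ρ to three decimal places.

Ranks of variable 1: 4, 3, 2, 5, 7, 6, 1, 8
Ranks of variable 2: 5, 6, 7, 4, 8, 2, 3, 1
d = r₁ − r₂: -1, -3, -5, 1, -1, 4, -2, 7
d²: 1, 9, 25, 1, 1, 16, 4, 49; Σd² = 106
ρ = 1 − 6·106/(8·63) = 1 − 636/504 = -0.262

-0.262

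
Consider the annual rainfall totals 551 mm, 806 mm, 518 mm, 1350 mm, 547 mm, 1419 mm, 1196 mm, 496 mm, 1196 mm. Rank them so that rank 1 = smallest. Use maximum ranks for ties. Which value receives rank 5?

806

Sorted (ascending): 496, 518, 547, 551, 806, 1196, 1196, 1350, 1419
The 2 values of 1196 occupy positions 6–7 → each gets rank 7.
Rank 5 → value 806.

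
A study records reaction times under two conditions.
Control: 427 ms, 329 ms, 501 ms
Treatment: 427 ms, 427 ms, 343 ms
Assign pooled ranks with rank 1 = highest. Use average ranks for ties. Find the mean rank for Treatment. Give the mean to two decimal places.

Sorted (descending): 501, 427, 427, 427, 343, 329
The 3 values of 427 occupy positions 2–4 → average rank 3.
Treatment values → pooled ranks: 427→3, 427→3, 343→5
Mean rank = (3 + 3 + 5) / 3 = 3.67

3.67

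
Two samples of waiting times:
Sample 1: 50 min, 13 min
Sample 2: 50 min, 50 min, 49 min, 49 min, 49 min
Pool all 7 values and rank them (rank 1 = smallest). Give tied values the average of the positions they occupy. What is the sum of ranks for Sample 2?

21

Sorted (ascending): 13, 49, 49, 49, 50, 50, 50
The 3 values of 49 occupy positions 2–4 → average rank 3.
The 3 values of 50 occupy positions 5–7 → average rank 6.
Sample 2 values → pooled ranks: 50→6, 50→6, 49→3, 49→3, 49→3
Rank sum = 6 + 6 + 3 + 3 + 3 = 21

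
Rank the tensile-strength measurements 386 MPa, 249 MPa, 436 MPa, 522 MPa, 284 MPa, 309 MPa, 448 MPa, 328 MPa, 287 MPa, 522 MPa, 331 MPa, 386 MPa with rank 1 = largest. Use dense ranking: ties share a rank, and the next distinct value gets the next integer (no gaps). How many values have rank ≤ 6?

8

Sorted (descending): 522, 522, 448, 436, 386, 386, 331, 328, 309, 287, 284, 249
The 2 values of 522 share dense rank 1.
The 2 values of 386 share dense rank 4.
Remaining distinct values take the next consecutive integers.
Ranks ≤ 6: {1, 1, 2, 3, 4, 4, 5, 6} → 8 values.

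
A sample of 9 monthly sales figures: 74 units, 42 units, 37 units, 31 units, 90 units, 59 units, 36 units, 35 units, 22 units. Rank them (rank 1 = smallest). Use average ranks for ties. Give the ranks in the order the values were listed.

8, 6, 5, 2, 9, 7, 4, 3, 1

Sorted (ascending): 22, 31, 35, 36, 37, 42, 59, 74, 90
No ties — each value takes its position as its rank.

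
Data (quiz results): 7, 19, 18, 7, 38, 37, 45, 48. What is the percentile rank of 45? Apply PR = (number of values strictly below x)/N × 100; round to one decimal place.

N = 8.
Strictly below 45: 6. Equal to 45: 1.
PR = 6/8 × 100 = 75.0

75.0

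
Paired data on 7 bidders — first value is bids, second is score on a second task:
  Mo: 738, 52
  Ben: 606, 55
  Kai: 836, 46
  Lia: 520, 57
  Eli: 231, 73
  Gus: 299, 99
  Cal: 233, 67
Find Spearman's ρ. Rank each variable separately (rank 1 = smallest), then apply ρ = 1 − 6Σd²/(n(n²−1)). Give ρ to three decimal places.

Ranks of variable 1: 6, 5, 7, 4, 1, 3, 2
Ranks of variable 2: 2, 3, 1, 4, 6, 7, 5
d = r₁ − r₂: 4, 2, 6, 0, -5, -4, -3
d²: 16, 4, 36, 0, 25, 16, 9; Σd² = 106
ρ = 1 − 6·106/(7·48) = 1 − 636/336 = -0.893

-0.893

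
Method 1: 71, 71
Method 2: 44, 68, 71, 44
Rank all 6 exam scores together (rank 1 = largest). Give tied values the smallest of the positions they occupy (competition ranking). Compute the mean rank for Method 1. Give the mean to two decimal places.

1.00

Sorted (descending): 71, 71, 71, 68, 44, 44
The 3 values of 71 occupy positions 1–3 → each gets rank 1.
The 2 values of 44 occupy positions 5–6 → each gets rank 5.
Method 1 values → pooled ranks: 71→1, 71→1
Mean rank = (1 + 1) / 2 = 1.00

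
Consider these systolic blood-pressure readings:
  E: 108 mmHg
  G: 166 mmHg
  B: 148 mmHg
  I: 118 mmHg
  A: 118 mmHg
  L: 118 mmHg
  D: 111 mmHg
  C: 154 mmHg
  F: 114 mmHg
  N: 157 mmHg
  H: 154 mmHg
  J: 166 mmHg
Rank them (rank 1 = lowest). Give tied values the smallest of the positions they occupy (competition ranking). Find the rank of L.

Sorted (ascending): 108, 111, 114, 118, 118, 118, 148, 154, 154, 157, 166, 166
The 3 values of 118 occupy positions 4–6 → each gets rank 4.
The 2 values of 154 occupy positions 8–9 → each gets rank 8.
The 2 values of 166 occupy positions 11–12 → each gets rank 11.
L has value 118 mmHg → rank 4.

4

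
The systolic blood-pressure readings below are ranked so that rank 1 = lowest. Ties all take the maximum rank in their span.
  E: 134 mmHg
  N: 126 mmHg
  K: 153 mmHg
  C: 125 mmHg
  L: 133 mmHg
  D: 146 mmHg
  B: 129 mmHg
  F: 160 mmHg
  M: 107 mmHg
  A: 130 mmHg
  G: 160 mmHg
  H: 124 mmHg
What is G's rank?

12

Sorted (ascending): 107, 124, 125, 126, 129, 130, 133, 134, 146, 153, 160, 160
The 2 values of 160 occupy positions 11–12 → each gets rank 12.
G has value 160 mmHg → rank 12.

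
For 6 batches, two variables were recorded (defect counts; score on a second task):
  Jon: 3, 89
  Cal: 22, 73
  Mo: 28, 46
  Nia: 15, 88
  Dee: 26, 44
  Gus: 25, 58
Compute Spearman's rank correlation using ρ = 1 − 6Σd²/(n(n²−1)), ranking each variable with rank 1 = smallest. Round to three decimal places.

-0.943

Ranks of variable 1: 1, 3, 6, 2, 5, 4
Ranks of variable 2: 6, 4, 2, 5, 1, 3
d = r₁ − r₂: -5, -1, 4, -3, 4, 1
d²: 25, 1, 16, 9, 16, 1; Σd² = 68
ρ = 1 − 6·68/(6·35) = 1 − 408/210 = -0.943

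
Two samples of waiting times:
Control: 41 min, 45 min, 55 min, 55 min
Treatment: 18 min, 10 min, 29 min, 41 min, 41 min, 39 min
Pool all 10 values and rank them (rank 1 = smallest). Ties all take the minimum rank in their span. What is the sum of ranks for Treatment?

20

Sorted (ascending): 10, 18, 29, 39, 41, 41, 41, 45, 55, 55
The 3 values of 41 occupy positions 5–7 → each gets rank 5.
The 2 values of 55 occupy positions 9–10 → each gets rank 9.
Treatment values → pooled ranks: 18→2, 10→1, 29→3, 41→5, 41→5, 39→4
Rank sum = 2 + 1 + 3 + 5 + 5 + 4 = 20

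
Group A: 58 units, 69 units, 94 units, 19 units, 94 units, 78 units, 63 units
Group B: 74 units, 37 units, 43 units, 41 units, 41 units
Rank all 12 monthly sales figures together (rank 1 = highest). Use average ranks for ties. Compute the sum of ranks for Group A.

Sorted (descending): 94, 94, 78, 74, 69, 63, 58, 43, 41, 41, 37, 19
The 2 values of 94 occupy positions 1–2 → average rank (1+2)/2 = 1.5.
The 2 values of 41 occupy positions 9–10 → average rank (9+10)/2 = 9.5.
Group A values → pooled ranks: 58→7, 69→5, 94→1.5, 19→12, 94→1.5, 78→3, 63→6
Rank sum = 7 + 5 + 1.5 + 12 + 1.5 + 3 + 6 = 36

36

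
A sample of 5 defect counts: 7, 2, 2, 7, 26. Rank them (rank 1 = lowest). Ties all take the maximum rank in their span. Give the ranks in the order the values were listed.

4, 2, 2, 4, 5

Sorted (ascending): 2, 2, 7, 7, 26
The 2 values of 2 occupy positions 1–2 → each gets rank 2.
The 2 values of 7 occupy positions 3–4 → each gets rank 4.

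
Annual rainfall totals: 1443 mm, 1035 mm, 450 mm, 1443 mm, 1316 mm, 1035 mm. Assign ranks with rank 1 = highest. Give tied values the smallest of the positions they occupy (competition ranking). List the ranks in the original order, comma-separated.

Sorted (descending): 1443, 1443, 1316, 1035, 1035, 450
The 2 values of 1443 occupy positions 1–2 → each gets rank 1.
The 2 values of 1035 occupy positions 4–5 → each gets rank 4.

1, 4, 6, 1, 3, 4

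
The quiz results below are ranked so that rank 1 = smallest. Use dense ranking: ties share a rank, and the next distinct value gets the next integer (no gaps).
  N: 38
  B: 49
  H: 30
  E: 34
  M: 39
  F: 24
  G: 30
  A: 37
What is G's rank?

Sorted (ascending): 24, 30, 30, 34, 37, 38, 39, 49
The 2 values of 30 share dense rank 2.
Remaining distinct values take the next consecutive integers.
G has value 30 → rank 2.

2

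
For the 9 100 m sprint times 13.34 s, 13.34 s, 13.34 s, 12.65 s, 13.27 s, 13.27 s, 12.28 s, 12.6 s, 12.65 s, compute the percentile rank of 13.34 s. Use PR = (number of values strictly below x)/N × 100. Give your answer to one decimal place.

66.7

N = 9.
Strictly below 13.34: 6. Equal to 13.34: 3.
PR = 6/9 × 100 = 66.7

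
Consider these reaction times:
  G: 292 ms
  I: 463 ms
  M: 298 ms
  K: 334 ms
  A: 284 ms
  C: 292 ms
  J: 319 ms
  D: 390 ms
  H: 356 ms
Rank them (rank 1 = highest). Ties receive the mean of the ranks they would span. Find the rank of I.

1

Sorted (descending): 463, 390, 356, 334, 319, 298, 292, 292, 284
The 2 values of 292 occupy positions 7–8 → average rank (7+8)/2 = 7.5.
I has value 463 ms → rank 1.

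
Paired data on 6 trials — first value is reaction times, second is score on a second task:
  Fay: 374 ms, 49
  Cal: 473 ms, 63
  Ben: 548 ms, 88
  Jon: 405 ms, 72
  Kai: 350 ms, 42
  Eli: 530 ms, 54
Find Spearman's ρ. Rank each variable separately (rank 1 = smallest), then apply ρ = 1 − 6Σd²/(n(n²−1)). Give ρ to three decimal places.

0.771

Ranks of variable 1: 2, 4, 6, 3, 1, 5
Ranks of variable 2: 2, 4, 6, 5, 1, 3
d = r₁ − r₂: 0, 0, 0, -2, 0, 2
d²: 0, 0, 0, 4, 0, 4; Σd² = 8
ρ = 1 − 6·8/(6·35) = 1 − 48/210 = 0.771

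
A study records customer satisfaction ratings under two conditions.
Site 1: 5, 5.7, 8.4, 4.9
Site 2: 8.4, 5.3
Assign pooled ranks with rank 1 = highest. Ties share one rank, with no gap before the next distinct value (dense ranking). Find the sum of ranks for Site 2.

Sorted (descending): 8.4, 8.4, 5.7, 5.3, 5, 4.9
The 2 values of 8.4 share dense rank 1.
Remaining distinct values take the next consecutive integers.
Site 2 values → pooled ranks: 8.4→1, 5.3→3
Rank sum = 1 + 3 = 4

4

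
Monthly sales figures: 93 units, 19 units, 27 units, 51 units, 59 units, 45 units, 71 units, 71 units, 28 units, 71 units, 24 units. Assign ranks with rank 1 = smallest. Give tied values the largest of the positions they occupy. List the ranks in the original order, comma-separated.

11, 1, 3, 6, 7, 5, 10, 10, 4, 10, 2

Sorted (ascending): 19, 24, 27, 28, 45, 51, 59, 71, 71, 71, 93
The 3 values of 71 occupy positions 8–10 → each gets rank 10.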